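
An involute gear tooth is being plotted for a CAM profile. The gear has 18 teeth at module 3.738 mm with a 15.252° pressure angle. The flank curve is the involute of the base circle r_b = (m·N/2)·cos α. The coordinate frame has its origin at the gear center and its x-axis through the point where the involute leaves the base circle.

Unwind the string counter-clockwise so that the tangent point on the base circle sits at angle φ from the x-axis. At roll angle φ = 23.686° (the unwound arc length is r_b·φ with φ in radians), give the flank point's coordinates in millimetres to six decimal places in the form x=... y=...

pitch radius r_p = m·N/2 = 3.738·18/2 = 33.642000
base radius r_b = r_p·cos α = 33.642000·cos 15.252° = 32.457066
roll angle φ = 23.686° = 0.41339869 rad
x = r_b·(cos φ + φ·sin φ) = 32.457066·(0.91576078 + 0.41339869·0.40172403) = 35.113124
y = r_b·(sin φ − φ·cos φ) = 32.457066·(0.40172403 − 0.41339869·0.91576078) = 0.751372

x=35.113124 y=0.751372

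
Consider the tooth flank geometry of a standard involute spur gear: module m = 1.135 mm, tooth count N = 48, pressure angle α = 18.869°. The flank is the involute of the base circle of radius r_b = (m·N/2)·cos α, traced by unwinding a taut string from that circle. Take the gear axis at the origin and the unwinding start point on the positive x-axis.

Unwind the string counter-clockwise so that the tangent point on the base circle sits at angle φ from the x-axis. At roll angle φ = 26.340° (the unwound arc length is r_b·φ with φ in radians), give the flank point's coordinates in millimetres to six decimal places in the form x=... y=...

x=28.357696 y=0.817278

pitch radius r_p = m·N/2 = 1.135·48/2 = 27.240000
base radius r_b = r_p·cos α = 27.240000·cos 18.869° = 25.776135
roll angle φ = 26.340° = 0.45971972 rad
x = r_b·(cos φ + φ·sin φ) = 25.776135·(0.89617689 + 0.45971972·0.44369695) = 28.357696
y = r_b·(sin φ − φ·cos φ) = 25.776135·(0.44369695 − 0.45971972·0.89617689) = 0.817278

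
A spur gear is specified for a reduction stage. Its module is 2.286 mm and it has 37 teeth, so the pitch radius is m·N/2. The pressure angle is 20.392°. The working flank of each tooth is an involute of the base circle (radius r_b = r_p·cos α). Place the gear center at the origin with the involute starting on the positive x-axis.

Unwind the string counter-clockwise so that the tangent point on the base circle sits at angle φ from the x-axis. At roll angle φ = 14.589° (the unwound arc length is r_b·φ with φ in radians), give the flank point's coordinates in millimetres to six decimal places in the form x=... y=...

x=40.904936 y=0.216725

pitch radius r_p = m·N/2 = 2.286·37/2 = 42.291000
base radius r_b = r_p·cos α = 42.291000·cos 20.392° = 39.640651
roll angle φ = 14.589° = 0.25462608 rad
x = r_b·(cos φ + φ·sin φ) = 39.640651·(0.96775755 + 0.25462608·0.25188357) = 40.904936
y = r_b·(sin φ − φ·cos φ) = 39.640651·(0.25188357 − 0.25462608·0.96775755) = 0.216725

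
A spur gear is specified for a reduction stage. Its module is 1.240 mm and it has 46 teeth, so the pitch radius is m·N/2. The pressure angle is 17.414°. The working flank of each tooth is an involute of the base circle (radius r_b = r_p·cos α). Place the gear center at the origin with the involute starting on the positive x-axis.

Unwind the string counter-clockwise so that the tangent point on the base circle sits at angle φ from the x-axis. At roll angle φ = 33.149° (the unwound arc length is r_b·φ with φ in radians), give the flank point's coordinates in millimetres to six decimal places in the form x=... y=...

pitch radius r_p = m·N/2 = 1.240·46/2 = 28.520000
base radius r_b = r_p·cos α = 28.520000·cos 17.414° = 27.212849
roll angle φ = 33.149° = 0.57855919 rad
x = r_b·(cos φ + φ·sin φ) = 27.212849·(0.83725138 + 0.57855919·0.54681819) = 31.393235
y = r_b·(sin φ − φ·cos φ) = 27.212849·(0.54681819 − 0.57855919·0.83725138) = 1.698591

x=31.393235 y=1.698591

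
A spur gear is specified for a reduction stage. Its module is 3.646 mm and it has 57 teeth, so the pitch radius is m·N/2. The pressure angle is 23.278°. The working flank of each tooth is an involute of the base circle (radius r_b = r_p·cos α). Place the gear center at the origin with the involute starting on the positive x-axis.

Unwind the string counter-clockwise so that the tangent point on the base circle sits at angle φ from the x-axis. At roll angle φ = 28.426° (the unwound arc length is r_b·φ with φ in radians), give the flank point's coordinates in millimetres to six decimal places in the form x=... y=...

x=106.486839 y=3.790683

pitch radius r_p = m·N/2 = 3.646·57/2 = 103.911000
base radius r_b = r_p·cos α = 103.911000·cos 23.278° = 95.452457
roll angle φ = 28.426° = 0.49612729 rad
x = r_b·(cos φ + φ·sin φ) = 95.452457·(0.87943265 + 0.49612729·0.47602333) = 106.486839
y = r_b·(sin φ − φ·cos φ) = 95.452457·(0.47602333 − 0.49612729·0.87943265) = 3.790683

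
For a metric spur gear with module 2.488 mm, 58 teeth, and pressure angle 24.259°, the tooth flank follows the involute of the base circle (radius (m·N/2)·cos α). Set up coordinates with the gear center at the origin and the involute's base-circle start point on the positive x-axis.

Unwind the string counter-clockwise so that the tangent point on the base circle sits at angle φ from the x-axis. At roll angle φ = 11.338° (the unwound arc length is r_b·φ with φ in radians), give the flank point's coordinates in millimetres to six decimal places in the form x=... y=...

x=67.056162 y=0.169246

pitch radius r_p = m·N/2 = 2.488·58/2 = 72.152000
base radius r_b = r_p·cos α = 72.152000·cos 24.259° = 65.780799
roll angle φ = 11.338° = 0.19788543 rad
x = r_b·(cos φ + φ·sin φ) = 65.780799·(0.98048449 + 0.19788543·0.19659647) = 67.056162
y = r_b·(sin φ − φ·cos φ) = 65.780799·(0.19659647 − 0.19788543·0.98048449) = 0.169246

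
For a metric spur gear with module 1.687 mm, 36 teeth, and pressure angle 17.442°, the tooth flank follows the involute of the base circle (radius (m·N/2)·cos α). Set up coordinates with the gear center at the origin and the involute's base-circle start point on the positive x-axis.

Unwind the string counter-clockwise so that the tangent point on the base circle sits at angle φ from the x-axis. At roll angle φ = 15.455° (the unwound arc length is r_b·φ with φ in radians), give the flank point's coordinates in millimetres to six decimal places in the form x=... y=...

x=30.004625 y=0.188148

pitch radius r_p = m·N/2 = 1.687·36/2 = 30.366000
base radius r_b = r_p·cos α = 30.366000·cos 17.442° = 28.969798
roll angle φ = 15.455° = 0.26974064 rad
x = r_b·(cos φ + φ·sin φ) = 28.969798·(0.96384004 + 0.26974064·0.26648146) = 30.004625
y = r_b·(sin φ − φ·cos φ) = 28.969798·(0.26648146 − 0.26974064·0.96384004) = 0.188148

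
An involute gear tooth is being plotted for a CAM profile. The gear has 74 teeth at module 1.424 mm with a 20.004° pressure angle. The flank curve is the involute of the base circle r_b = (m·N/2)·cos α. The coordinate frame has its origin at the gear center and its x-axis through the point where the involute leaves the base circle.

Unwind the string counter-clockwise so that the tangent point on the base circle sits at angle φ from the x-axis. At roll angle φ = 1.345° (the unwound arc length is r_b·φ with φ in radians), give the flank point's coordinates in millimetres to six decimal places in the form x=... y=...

pitch radius r_p = m·N/2 = 1.424·74/2 = 52.688000
base radius r_b = r_p·cos α = 52.688000·cos 20.004° = 49.509267
roll angle φ = 1.345° = 0.02347468 rad
x = r_b·(cos φ + φ·sin φ) = 49.509267·(0.99972448 + 0.02347468·0.02347252) = 49.522906
y = r_b·(sin φ − φ·cos φ) = 49.509267·(0.02347252 − 0.02347468·0.99972448) = 0.000213

x=49.522906 y=0.000213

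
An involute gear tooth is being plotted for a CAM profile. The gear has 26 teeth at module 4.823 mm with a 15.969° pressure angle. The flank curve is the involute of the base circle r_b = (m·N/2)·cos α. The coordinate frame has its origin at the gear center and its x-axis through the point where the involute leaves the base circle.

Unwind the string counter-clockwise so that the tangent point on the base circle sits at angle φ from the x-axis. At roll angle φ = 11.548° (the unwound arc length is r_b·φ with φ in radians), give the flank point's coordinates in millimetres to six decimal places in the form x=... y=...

x=61.491439 y=0.163846

pitch radius r_p = m·N/2 = 4.823·26/2 = 62.699000
base radius r_b = r_p·cos α = 62.699000·cos 15.969° = 60.279489
roll angle φ = 11.548° = 0.20155062 rad
x = r_b·(cos φ + φ·sin φ) = 60.279489·(0.97975734 + 0.20155062·0.20018880) = 61.491439
y = r_b·(sin φ − φ·cos φ) = 60.279489·(0.20018880 − 0.20155062·0.97975734) = 0.163846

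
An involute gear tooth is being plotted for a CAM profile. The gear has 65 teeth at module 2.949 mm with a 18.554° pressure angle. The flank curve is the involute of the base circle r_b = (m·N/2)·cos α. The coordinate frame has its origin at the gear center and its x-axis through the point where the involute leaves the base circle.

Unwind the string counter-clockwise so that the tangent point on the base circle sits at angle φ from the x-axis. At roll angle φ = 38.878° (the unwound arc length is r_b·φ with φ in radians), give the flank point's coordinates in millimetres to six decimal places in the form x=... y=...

x=109.431651 y=9.033803

pitch radius r_p = m·N/2 = 2.949·65/2 = 95.842500
base radius r_b = r_p·cos α = 95.842500·cos 18.554° = 90.861008
roll angle φ = 38.878° = 0.67854911 rad
x = r_b·(cos φ + φ·sin φ) = 90.861008·(0.77848421 + 0.67854911·0.62766419) = 109.431651
y = r_b·(sin φ − φ·cos φ) = 90.861008·(0.62766419 − 0.67854911·0.77848421) = 9.033803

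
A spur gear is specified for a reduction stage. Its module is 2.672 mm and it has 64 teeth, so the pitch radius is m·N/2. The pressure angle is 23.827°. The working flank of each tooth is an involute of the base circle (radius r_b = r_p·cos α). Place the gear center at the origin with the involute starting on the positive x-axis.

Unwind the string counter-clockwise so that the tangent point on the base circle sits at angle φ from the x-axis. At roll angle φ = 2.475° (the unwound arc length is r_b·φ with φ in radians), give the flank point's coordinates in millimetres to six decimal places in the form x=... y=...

x=78.289384 y=0.002101

pitch radius r_p = m·N/2 = 2.672·64/2 = 85.504000
base radius r_b = r_p·cos α = 85.504000·cos 23.827° = 78.216443
roll angle φ = 2.475° = 0.04319690 rad
x = r_b·(cos φ + φ·sin φ) = 78.216443·(0.99906716 + 0.04319690·0.04318347) = 78.289384
y = r_b·(sin φ − φ·cos φ) = 78.216443·(0.04318347 − 0.04319690·0.99906716) = 0.002101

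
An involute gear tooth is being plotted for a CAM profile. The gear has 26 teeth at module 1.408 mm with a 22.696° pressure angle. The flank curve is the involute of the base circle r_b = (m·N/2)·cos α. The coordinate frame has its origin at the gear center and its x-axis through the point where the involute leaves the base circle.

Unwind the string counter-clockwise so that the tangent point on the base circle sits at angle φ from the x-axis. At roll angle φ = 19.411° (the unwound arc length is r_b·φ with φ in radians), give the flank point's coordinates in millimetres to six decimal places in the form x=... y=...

pitch radius r_p = m·N/2 = 1.408·26/2 = 18.304000
base radius r_b = r_p·cos α = 18.304000·cos 22.696° = 16.886630
roll angle φ = 19.411° = 0.33878586 rad
x = r_b·(cos φ + φ·sin φ) = 16.886630·(0.94315887 + 0.33878586·0.33234221) = 17.828089
y = r_b·(sin φ − φ·cos φ) = 16.886630·(0.33234221 − 0.33878586·0.94315887) = 0.216374

x=17.828089 y=0.216374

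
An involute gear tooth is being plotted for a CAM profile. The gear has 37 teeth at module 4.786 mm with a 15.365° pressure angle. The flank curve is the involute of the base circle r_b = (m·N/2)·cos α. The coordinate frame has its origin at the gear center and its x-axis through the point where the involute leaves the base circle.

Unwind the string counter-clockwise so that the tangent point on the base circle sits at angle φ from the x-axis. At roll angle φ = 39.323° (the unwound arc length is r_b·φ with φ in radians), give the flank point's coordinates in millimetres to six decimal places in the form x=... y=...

pitch radius r_p = m·N/2 = 4.786·37/2 = 88.541000
base radius r_b = r_p·cos α = 88.541000·cos 15.365° = 85.376318
roll angle φ = 39.323° = 0.68631582 rad
x = r_b·(cos φ + φ·sin φ) = 85.376318·(0.77358589 + 0.68631582·0.63369146) = 103.177141
y = r_b·(sin φ − φ·cos φ) = 85.376318·(0.63369146 − 0.68631582·0.77358589) = 8.773887

x=103.177141 y=8.773887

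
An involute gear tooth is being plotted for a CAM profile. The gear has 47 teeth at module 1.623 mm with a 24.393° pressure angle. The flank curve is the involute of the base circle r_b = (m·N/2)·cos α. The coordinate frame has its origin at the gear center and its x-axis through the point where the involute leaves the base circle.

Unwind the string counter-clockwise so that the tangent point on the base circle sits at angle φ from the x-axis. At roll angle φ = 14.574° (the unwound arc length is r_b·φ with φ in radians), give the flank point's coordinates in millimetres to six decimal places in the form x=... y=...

pitch radius r_p = m·N/2 = 1.623·47/2 = 38.140500
base radius r_b = r_p·cos α = 38.140500·cos 24.393° = 34.735855
roll angle φ = 14.574° = 0.25436429 rad
x = r_b·(cos φ + φ·sin φ) = 34.735855·(0.96782346 + 0.25436429·0.25163020) = 35.841469
y = r_b·(sin φ − φ·cos φ) = 34.735855·(0.25163020 − 0.25436429·0.96782346) = 0.189327

x=35.841469 y=0.189327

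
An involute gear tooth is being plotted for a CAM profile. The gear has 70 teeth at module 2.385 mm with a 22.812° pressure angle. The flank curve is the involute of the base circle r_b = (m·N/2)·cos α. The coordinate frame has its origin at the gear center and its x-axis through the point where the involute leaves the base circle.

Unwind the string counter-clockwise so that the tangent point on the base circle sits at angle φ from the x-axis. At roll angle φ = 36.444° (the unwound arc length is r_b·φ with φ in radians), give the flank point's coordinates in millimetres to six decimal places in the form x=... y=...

x=90.971848 y=6.337238

pitch radius r_p = m·N/2 = 2.385·70/2 = 83.475000
base radius r_b = r_p·cos α = 83.475000·cos 22.812° = 76.945750
roll angle φ = 36.444° = 0.63606779 rad
x = r_b·(cos φ + φ·sin φ) = 76.945750·(0.80443785 + 0.63606779·0.59403683) = 90.971848
y = r_b·(sin φ − φ·cos φ) = 76.945750·(0.59403683 − 0.63606779·0.80443785) = 6.337238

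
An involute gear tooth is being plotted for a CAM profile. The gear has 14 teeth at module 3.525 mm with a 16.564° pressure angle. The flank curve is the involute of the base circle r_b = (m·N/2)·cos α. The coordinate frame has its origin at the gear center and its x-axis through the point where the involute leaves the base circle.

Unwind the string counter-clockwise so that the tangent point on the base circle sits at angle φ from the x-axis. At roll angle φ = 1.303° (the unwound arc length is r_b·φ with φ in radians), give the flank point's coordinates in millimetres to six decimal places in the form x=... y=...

pitch radius r_p = m·N/2 = 3.525·14/2 = 24.675000
base radius r_b = r_p·cos α = 24.675000·cos 16.564° = 23.651034
roll angle φ = 1.303° = 0.02274164 rad
x = r_b·(cos φ + φ·sin φ) = 23.651034·(0.99974142 + 0.02274164·0.02273968) = 23.657149
y = r_b·(sin φ − φ·cos φ) = 23.651034·(0.02273968 − 0.02274164·0.99974142) = 0.000093

x=23.657149 y=0.000093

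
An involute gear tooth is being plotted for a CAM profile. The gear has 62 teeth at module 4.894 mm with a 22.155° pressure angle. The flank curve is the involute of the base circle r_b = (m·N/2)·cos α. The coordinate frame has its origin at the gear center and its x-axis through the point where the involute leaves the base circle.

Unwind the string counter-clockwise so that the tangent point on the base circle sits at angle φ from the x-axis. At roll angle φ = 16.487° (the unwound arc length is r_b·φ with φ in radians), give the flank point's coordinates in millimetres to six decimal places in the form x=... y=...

pitch radius r_p = m·N/2 = 4.894·62/2 = 151.714000
base radius r_b = r_p·cos α = 151.714000·cos 22.155° = 140.512509
roll angle φ = 16.487° = 0.28775243 rad
x = r_b·(cos φ + φ·sin φ) = 140.512509·(0.95888415 + 0.28775243·0.28379779) = 146.209961
y = r_b·(sin φ − φ·cos φ) = 140.512509·(0.28379779 − 0.28775243·0.95888415) = 1.106752

x=146.209961 y=1.106752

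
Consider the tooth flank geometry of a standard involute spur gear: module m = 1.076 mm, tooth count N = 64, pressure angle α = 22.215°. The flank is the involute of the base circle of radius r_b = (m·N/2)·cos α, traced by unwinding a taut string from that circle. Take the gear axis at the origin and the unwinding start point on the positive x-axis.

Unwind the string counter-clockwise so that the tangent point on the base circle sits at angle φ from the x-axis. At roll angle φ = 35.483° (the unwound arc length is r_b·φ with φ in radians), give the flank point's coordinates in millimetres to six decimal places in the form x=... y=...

pitch radius r_p = m·N/2 = 1.076·64/2 = 34.432000
base radius r_b = r_p·cos α = 34.432000·cos 22.215° = 31.876169
roll angle φ = 35.483° = 0.61929518 rad
x = r_b·(cos φ + φ·sin φ) = 31.876169·(0.81428778 + 0.61929518·0.58046138) = 37.415122
y = r_b·(sin φ − φ·cos φ) = 31.876169·(0.58046138 − 0.61929518·0.81428778) = 2.428227

x=37.415122 y=2.428227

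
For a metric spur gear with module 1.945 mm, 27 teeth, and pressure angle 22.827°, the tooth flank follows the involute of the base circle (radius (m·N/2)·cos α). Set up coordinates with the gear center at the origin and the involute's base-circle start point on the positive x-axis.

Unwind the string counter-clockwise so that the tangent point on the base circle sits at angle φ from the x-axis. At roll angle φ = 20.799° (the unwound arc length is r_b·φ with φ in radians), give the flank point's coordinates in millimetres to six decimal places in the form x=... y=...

x=25.743445 y=0.380836

pitch radius r_p = m·N/2 = 1.945·27/2 = 26.257500
base radius r_b = r_p·cos α = 26.257500·cos 22.827° = 24.201024
roll angle φ = 20.799° = 0.36301103 rad
x = r_b·(cos φ + φ·sin φ) = 24.201024·(0.93483187 + 0.36301103·0.35509065) = 25.743445
y = r_b·(sin φ − φ·cos φ) = 24.201024·(0.35509065 − 0.36301103·0.93483187) = 0.380836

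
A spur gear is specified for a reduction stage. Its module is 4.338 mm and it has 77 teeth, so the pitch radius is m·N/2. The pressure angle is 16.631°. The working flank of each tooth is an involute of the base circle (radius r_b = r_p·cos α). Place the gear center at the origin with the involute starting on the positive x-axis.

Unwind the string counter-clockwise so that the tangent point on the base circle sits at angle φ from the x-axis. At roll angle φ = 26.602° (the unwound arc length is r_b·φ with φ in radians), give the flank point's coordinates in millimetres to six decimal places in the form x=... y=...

pitch radius r_p = m·N/2 = 4.338·77/2 = 167.013000
base radius r_b = r_p·cos α = 167.013000·cos 16.631° = 160.026489
roll angle φ = 26.602° = 0.46429249 rad
x = r_b·(cos φ + φ·sin φ) = 160.026489·(0.89413861 + 0.46429249·0.44779030) = 176.356277
y = r_b·(sin φ − φ·cos φ) = 160.026489·(0.44779030 − 0.46429249·0.89413861) = 5.224619

x=176.356277 y=5.224619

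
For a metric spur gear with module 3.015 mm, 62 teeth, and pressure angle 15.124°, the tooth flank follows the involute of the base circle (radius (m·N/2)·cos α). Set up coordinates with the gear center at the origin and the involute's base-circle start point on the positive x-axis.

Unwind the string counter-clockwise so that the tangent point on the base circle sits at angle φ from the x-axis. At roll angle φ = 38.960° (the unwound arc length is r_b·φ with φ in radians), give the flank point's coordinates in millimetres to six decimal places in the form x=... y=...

pitch radius r_p = m·N/2 = 3.015·62/2 = 93.465000
base radius r_b = r_p·cos α = 93.465000·cos 15.124° = 90.227693
roll angle φ = 38.960° = 0.67998028 rad
x = r_b·(cos φ + φ·sin φ) = 90.227693·(0.77758512 + 0.67998028·0.62877769) = 108.737141
y = r_b·(sin φ − φ·cos φ) = 90.227693·(0.62877769 − 0.67998028·0.77758512) = 9.025940

x=108.737141 y=9.025940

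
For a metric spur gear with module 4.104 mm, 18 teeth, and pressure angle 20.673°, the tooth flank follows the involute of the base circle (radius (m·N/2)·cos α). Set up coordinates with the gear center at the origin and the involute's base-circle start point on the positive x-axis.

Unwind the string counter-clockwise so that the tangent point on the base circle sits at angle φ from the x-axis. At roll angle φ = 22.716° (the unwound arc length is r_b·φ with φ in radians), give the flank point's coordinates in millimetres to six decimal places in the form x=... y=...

x=37.167929 y=0.706658

pitch radius r_p = m·N/2 = 4.104·18/2 = 36.936000
base radius r_b = r_p·cos α = 36.936000·cos 20.673° = 34.557709
roll angle φ = 22.716° = 0.39646899 rad
x = r_b·(cos φ + φ·sin φ) = 34.557709·(0.92243029 + 0.39646899·0.38616365) = 37.167929
y = r_b·(sin φ − φ·cos φ) = 34.557709·(0.38616365 − 0.39646899·0.92243029) = 0.706658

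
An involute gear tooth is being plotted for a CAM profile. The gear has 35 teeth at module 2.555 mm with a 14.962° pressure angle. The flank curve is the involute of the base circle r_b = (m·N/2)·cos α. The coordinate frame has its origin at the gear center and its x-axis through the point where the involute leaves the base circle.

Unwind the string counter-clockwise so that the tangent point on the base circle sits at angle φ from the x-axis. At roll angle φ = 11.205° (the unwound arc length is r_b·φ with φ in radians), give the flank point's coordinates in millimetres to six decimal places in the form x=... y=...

x=44.014778 y=0.107284

pitch radius r_p = m·N/2 = 2.555·35/2 = 44.712500
base radius r_b = r_p·cos α = 44.712500·cos 14.962° = 43.196624
roll angle φ = 11.205° = 0.19556414 rad
x = r_b·(cos φ + φ·sin φ) = 43.196624·(0.98093820 + 0.19556414·0.19431995) = 44.014778
y = r_b·(sin φ − φ·cos φ) = 43.196624·(0.19431995 − 0.19556414·0.98093820) = 0.107284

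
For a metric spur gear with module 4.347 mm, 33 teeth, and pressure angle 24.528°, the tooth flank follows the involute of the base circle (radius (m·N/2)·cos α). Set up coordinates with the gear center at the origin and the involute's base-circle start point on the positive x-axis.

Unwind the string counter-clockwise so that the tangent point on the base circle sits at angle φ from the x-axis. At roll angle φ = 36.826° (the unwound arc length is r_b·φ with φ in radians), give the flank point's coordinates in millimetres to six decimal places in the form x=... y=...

pitch radius r_p = m·N/2 = 4.347·33/2 = 71.725500
base radius r_b = r_p·cos α = 71.725500·cos 24.528° = 65.252884
roll angle φ = 36.826° = 0.64273495 rad
x = r_b·(cos φ + φ·sin φ) = 65.252884·(0.80045946 + 0.64273495·0.59938690) = 77.370760
y = r_b·(sin φ − φ·cos φ) = 65.252884·(0.59938690 − 0.64273495·0.80045946) = 5.540206

x=77.370760 y=5.540206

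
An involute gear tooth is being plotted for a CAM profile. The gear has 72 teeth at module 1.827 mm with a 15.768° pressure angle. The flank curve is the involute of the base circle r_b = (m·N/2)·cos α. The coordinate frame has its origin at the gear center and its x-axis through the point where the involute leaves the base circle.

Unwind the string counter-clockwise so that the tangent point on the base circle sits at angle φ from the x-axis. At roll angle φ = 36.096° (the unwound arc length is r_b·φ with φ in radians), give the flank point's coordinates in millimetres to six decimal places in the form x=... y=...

x=74.638909 y=5.069154

pitch radius r_p = m·N/2 = 1.827·72/2 = 65.772000
base radius r_b = r_p·cos α = 65.772000·cos 15.768° = 63.296994
roll angle φ = 36.096° = 0.62999405 rad
x = r_b·(cos φ + φ·sin φ) = 63.296994·(0.80803102 + 0.62999405·0.58913995) = 74.638909
y = r_b·(sin φ − φ·cos φ) = 63.296994·(0.58913995 − 0.62999405·0.80803102) = 5.069154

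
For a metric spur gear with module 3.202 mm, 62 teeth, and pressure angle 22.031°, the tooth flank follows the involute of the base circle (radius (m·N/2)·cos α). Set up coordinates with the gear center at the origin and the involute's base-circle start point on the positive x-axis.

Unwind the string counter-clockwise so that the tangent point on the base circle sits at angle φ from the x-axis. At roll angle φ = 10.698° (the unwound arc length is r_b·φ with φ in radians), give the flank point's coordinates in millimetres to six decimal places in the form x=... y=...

pitch radius r_p = m·N/2 = 3.202·62/2 = 99.262000
base radius r_b = r_p·cos α = 99.262000·cos 22.031° = 92.013992
roll angle φ = 10.698° = 0.18671532 rad
x = r_b·(cos φ + φ·sin φ) = 92.013992·(0.98261928 + 0.18671532·0.18563232) = 93.603964
y = r_b·(sin φ − φ·cos φ) = 92.013992·(0.18563232 − 0.18671532·0.98261928) = 0.198956

x=93.603964 y=0.198956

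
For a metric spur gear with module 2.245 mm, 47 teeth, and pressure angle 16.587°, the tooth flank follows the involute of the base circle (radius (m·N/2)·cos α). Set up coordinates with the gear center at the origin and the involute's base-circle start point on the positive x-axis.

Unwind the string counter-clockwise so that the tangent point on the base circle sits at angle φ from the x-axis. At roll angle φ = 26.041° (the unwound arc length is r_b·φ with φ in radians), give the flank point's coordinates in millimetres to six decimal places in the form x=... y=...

x=55.517847 y=1.549927

pitch radius r_p = m·N/2 = 2.245·47/2 = 52.757500
base radius r_b = r_p·cos α = 52.757500·cos 16.587° = 50.562122
roll angle φ = 26.041° = 0.45450119 rad
x = r_b·(cos φ + φ·sin φ) = 50.562122·(0.89848012 + 0.45450119·0.43901420) = 55.517847
y = r_b·(sin φ − φ·cos φ) = 50.562122·(0.43901420 − 0.45450119·0.89848012) = 1.549927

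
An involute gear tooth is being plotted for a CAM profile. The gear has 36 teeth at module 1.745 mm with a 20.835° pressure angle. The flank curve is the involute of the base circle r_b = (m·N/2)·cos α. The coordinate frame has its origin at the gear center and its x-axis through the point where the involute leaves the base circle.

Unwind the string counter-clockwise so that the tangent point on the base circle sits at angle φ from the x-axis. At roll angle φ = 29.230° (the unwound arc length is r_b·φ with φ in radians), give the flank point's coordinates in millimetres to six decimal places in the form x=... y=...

x=32.931212 y=1.265755

pitch radius r_p = m·N/2 = 1.745·36/2 = 31.410000
base radius r_b = r_p·cos α = 31.410000·cos 20.835° = 29.356055
roll angle φ = 29.230° = 0.51015974 rad
x = r_b·(cos φ + φ·sin φ) = 29.356055·(0.87266651 + 0.51015974·0.48831665) = 32.931212
y = r_b·(sin φ − φ·cos φ) = 29.356055·(0.48831665 − 0.51015974·0.87266651) = 1.265755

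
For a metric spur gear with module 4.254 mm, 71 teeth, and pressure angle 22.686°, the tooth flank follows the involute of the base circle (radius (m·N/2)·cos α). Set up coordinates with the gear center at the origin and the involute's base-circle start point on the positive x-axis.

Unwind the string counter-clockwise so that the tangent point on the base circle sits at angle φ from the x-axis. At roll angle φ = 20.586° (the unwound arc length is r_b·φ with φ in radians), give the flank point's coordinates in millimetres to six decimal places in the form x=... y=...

x=148.038388 y=2.126496

pitch radius r_p = m·N/2 = 4.254·71/2 = 151.017000
base radius r_b = r_p·cos α = 151.017000·cos 22.686° = 139.333171
roll angle φ = 20.586° = 0.35929348 rad
x = r_b·(cos φ + φ·sin φ) = 139.333171·(0.93614548 + 0.35929348·0.35161292) = 148.038388
y = r_b·(sin φ − φ·cos φ) = 139.333171·(0.35161292 − 0.35929348·0.93614548) = 2.126496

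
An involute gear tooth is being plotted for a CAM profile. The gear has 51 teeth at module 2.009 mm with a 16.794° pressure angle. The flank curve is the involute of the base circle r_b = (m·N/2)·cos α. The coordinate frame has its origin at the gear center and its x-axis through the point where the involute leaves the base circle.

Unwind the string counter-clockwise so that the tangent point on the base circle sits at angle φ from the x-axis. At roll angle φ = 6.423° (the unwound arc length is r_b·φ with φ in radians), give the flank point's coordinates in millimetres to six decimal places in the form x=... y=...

x=49.351753 y=0.023002

pitch radius r_p = m·N/2 = 2.009·51/2 = 51.229500
base radius r_b = r_p·cos α = 51.229500·cos 16.794° = 49.044550
roll angle φ = 6.423° = 0.11210250 rad
x = r_b·(cos φ + φ·sin φ) = 49.044550·(0.99372309 + 0.11210250·0.11186785) = 49.351753
y = r_b·(sin φ − φ·cos φ) = 49.044550·(0.11186785 − 0.11210250·0.99372309) = 0.023002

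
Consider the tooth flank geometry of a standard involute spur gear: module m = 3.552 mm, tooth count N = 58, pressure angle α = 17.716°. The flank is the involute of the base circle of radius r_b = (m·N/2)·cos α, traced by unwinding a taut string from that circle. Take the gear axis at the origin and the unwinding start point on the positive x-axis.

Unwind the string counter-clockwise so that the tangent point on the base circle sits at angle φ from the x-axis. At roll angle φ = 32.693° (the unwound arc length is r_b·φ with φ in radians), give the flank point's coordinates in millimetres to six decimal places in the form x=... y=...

pitch radius r_p = m·N/2 = 3.552·58/2 = 103.008000
base radius r_b = r_p·cos α = 103.008000·cos 17.716° = 98.123004
roll angle φ = 32.693° = 0.57060049 rad
x = r_b·(cos φ + φ·sin φ) = 98.123004·(0.84157678 + 0.57060049·0.54013751) = 112.819820
y = r_b·(sin φ − φ·cos φ) = 98.123004·(0.54013751 − 0.57060049·0.84157678) = 5.880844

x=112.819820 y=5.880844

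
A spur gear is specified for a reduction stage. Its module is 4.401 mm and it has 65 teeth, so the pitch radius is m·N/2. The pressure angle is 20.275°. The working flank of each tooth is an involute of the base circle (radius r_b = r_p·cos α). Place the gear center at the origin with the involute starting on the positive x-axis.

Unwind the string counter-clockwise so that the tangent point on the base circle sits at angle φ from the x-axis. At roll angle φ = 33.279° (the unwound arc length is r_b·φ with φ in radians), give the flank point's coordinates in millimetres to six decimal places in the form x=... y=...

x=154.928853 y=8.471398

pitch radius r_p = m·N/2 = 4.401·65/2 = 143.032500
base radius r_b = r_p·cos α = 143.032500·cos 20.275° = 134.170238
roll angle φ = 33.279° = 0.58082812 rad
x = r_b·(cos φ + φ·sin φ) = 134.170238·(0.83600853 + 0.58082812·0.54871644) = 154.928853
y = r_b·(sin φ − φ·cos φ) = 134.170238·(0.54871644 − 0.58082812·0.83600853) = 8.471398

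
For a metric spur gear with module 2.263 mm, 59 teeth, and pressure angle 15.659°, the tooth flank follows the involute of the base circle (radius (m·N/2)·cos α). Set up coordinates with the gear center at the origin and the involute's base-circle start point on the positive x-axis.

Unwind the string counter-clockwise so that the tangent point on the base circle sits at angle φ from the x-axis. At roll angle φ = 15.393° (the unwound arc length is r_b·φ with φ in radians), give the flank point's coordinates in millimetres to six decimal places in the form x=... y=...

x=66.558885 y=0.412500

pitch radius r_p = m·N/2 = 2.263·59/2 = 66.758500
base radius r_b = r_p·cos α = 66.758500·cos 15.659° = 64.280767
roll angle φ = 15.393° = 0.26865853 rad
x = r_b·(cos φ + φ·sin φ) = 64.280767·(0.96412784 + 0.26865853·0.26543833) = 66.558885
y = r_b·(sin φ − φ·cos φ) = 64.280767·(0.26543833 − 0.26865853·0.96412784) = 0.412500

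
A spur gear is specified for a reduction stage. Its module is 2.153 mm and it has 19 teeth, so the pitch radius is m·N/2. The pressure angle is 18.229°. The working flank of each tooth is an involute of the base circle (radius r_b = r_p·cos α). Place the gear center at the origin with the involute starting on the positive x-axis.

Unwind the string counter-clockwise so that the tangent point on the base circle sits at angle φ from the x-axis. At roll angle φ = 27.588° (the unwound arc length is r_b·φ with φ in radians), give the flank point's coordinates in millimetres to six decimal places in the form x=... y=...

pitch radius r_p = m·N/2 = 2.153·19/2 = 20.453500
base radius r_b = r_p·cos α = 20.453500·cos 18.229° = 19.427017
roll angle φ = 27.588° = 0.48150143 rad
x = r_b·(cos φ + φ·sin φ) = 19.427017·(0.88630059 + 0.48150143·0.46311042) = 21.550175
y = r_b·(sin φ − φ·cos φ) = 19.427017·(0.46311042 − 0.48150143·0.88630059) = 0.706277

x=21.550175 y=0.706277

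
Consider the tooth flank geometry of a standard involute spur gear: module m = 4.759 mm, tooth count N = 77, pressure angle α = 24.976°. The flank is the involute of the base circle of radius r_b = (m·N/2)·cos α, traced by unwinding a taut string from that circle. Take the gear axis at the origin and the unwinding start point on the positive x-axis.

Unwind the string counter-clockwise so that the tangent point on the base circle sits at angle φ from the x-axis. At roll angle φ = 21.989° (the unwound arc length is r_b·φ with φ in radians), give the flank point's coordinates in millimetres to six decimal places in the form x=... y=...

pitch radius r_p = m·N/2 = 4.759·77/2 = 183.221500
base radius r_b = r_p·cos α = 183.221500·cos 24.976° = 166.087493
roll angle φ = 21.989° = 0.38378045 rad
x = r_b·(cos φ + φ·sin φ) = 166.087493·(0.92725576 + 0.38378045·0.37442858) = 177.872085
y = r_b·(sin φ − φ·cos φ) = 166.087493·(0.37442858 − 0.38378045·0.92725576) = 3.083572

x=177.872085 y=3.083572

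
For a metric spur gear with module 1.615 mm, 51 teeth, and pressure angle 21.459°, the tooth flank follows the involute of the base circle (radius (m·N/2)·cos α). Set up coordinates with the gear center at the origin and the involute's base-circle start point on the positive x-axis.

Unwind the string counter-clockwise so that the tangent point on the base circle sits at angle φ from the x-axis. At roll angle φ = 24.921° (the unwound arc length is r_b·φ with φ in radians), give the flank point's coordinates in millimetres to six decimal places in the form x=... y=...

pitch radius r_p = m·N/2 = 1.615·51/2 = 41.182500
base radius r_b = r_p·cos α = 41.182500·cos 21.459° = 38.327712
roll angle φ = 24.921° = 0.43495350 rad
x = r_b·(cos φ + φ·sin φ) = 38.327712·(0.90688964 + 0.43495350·0.42136823) = 41.783539
y = r_b·(sin φ − φ·cos φ) = 38.327712·(0.42136823 − 0.43495350·0.90688964) = 1.031529

x=41.783539 y=1.031529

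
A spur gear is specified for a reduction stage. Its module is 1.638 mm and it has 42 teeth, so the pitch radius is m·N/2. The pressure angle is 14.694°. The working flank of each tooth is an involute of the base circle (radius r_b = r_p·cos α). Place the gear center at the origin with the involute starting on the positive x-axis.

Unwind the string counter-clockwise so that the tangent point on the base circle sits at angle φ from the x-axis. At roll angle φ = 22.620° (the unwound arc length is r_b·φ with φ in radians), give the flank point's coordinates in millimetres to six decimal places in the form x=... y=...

pitch radius r_p = m·N/2 = 1.638·42/2 = 34.398000
base radius r_b = r_p·cos α = 34.398000·cos 14.694° = 33.272990
roll angle φ = 22.620° = 0.39479348 rad
x = r_b·(cos φ + φ·sin φ) = 33.272990·(0.92307602 + 0.39479348·0.38461756) = 35.765820
y = r_b·(sin φ − φ·cos φ) = 33.272990·(0.38461756 − 0.39479348·0.92307602) = 0.671887

x=35.765820 y=0.671887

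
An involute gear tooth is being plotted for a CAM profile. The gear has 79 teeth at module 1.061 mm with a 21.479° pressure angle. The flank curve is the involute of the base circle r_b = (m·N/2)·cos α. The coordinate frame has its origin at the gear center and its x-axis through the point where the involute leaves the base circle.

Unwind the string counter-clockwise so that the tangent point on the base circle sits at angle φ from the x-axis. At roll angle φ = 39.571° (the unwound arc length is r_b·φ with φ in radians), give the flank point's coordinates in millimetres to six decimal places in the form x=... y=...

pitch radius r_p = m·N/2 = 1.061·79/2 = 41.909500
base radius r_b = r_p·cos α = 41.909500·cos 21.479° = 38.998962
roll angle φ = 39.571° = 0.69064424 rad
x = r_b·(cos φ + φ·sin φ) = 38.998962·(0.77083577 + 0.69064424·0.63703392) = 47.219927
y = r_b·(sin φ − φ·cos φ) = 38.998962·(0.63703392 − 0.69064424·0.77083577) = 4.081656

x=47.219927 y=4.081656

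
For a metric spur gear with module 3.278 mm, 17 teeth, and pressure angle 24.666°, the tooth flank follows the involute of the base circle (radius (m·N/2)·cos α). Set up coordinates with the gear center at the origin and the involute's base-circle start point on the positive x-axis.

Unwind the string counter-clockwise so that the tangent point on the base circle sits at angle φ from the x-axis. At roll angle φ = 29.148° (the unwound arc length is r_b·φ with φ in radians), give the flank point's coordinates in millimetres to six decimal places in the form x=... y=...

x=28.388254 y=1.082756

pitch radius r_p = m·N/2 = 3.278·17/2 = 27.863000
base radius r_b = r_p·cos α = 27.863000·cos 24.666° = 25.320668
roll angle φ = 29.148° = 0.50872857 rad
x = r_b·(cos φ + φ·sin φ) = 25.320668·(0.87336449 + 0.50872857·0.48706722) = 28.388254
y = r_b·(sin φ − φ·cos φ) = 25.320668·(0.48706722 − 0.50872857·0.87336449) = 1.082756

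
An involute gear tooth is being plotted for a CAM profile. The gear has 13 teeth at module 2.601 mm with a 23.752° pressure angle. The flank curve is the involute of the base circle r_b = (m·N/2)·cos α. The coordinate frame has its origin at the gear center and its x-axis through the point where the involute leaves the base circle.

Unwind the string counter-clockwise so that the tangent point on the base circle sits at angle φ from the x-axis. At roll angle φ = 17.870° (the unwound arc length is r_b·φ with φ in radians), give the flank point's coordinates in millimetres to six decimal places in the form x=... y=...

x=16.208915 y=0.154978

pitch radius r_p = m·N/2 = 2.601·13/2 = 16.906500
base radius r_b = r_p·cos α = 16.906500·cos 23.752° = 15.474476
roll angle φ = 17.870° = 0.31189034 rad
x = r_b·(cos φ + φ·sin φ) = 15.474476·(0.95175520 + 0.31189034·0.30685832) = 16.208915
y = r_b·(sin φ − φ·cos φ) = 15.474476·(0.30685832 − 0.31189034·0.95175520) = 0.154978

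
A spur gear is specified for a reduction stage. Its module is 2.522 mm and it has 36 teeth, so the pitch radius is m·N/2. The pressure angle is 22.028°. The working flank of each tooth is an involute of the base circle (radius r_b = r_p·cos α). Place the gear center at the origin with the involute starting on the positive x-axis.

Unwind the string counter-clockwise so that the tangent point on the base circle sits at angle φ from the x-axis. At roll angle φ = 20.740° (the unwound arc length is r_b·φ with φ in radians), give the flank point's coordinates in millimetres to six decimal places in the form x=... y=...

pitch radius r_p = m·N/2 = 2.522·36/2 = 45.396000
base radius r_b = r_p·cos α = 45.396000·cos 22.028° = 42.082123
roll angle φ = 20.740° = 0.36198129 rad
x = r_b·(cos φ + φ·sin φ) = 42.082123·(0.93519703 + 0.36198129·0.35412782) = 44.749484
y = r_b·(sin φ − φ·cos φ) = 42.082123·(0.35412782 − 0.36198129·0.93519703) = 0.656649

x=44.749484 y=0.656649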